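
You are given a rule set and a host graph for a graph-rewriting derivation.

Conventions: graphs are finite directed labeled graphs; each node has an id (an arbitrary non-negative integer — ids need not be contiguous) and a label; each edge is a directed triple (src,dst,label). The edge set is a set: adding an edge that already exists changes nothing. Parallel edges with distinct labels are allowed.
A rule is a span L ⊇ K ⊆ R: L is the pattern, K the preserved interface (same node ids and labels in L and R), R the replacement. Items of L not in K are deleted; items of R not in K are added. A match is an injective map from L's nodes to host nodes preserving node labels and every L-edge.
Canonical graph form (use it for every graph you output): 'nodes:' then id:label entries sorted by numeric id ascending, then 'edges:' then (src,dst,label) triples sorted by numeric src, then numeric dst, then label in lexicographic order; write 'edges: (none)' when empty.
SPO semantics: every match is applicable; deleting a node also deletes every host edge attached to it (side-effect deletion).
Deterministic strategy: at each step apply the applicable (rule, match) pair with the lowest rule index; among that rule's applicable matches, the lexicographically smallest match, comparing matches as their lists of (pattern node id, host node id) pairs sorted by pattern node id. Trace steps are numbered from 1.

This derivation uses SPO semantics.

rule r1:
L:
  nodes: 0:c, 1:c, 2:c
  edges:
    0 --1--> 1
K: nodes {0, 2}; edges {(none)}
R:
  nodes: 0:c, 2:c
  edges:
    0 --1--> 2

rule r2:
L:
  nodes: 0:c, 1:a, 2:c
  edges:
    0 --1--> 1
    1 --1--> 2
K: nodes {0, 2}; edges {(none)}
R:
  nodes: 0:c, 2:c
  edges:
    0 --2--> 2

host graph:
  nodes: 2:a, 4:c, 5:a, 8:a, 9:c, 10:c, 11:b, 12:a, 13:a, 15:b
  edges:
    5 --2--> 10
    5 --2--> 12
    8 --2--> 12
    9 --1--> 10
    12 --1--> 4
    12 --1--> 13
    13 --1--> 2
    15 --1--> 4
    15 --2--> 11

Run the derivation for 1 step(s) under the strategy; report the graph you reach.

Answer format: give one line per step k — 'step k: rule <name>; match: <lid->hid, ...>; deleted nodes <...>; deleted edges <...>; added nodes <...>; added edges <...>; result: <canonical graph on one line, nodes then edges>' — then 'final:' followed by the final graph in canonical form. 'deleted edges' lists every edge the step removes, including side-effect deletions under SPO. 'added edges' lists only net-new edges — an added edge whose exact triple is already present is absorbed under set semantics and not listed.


step 1: rule r1; match: 0->9, 1->10, 2->4; deleted nodes 10; deleted edges (5,10,2); (9,10,1); added nodes (none); added edges (9,4,1); result: nodes: 2:a, 4:c, 5:a, 8:a, 9:c, 11:b, 12:a, 13:a, 15:b edges: (5,12,2); (8,12,2); (9,4,1); (12,4,1); (12,13,1); (13,2,1); (15,4,1); (15,11,2)
final:
nodes: 2:a, 4:c, 5:a, 8:a, 9:c, 11:b, 12:a, 13:a, 15:b
edges: (5,12,2); (8,12,2); (9,4,1); (12,4,1); (12,13,1); (13,2,1); (15,4,1); (15,11,2)


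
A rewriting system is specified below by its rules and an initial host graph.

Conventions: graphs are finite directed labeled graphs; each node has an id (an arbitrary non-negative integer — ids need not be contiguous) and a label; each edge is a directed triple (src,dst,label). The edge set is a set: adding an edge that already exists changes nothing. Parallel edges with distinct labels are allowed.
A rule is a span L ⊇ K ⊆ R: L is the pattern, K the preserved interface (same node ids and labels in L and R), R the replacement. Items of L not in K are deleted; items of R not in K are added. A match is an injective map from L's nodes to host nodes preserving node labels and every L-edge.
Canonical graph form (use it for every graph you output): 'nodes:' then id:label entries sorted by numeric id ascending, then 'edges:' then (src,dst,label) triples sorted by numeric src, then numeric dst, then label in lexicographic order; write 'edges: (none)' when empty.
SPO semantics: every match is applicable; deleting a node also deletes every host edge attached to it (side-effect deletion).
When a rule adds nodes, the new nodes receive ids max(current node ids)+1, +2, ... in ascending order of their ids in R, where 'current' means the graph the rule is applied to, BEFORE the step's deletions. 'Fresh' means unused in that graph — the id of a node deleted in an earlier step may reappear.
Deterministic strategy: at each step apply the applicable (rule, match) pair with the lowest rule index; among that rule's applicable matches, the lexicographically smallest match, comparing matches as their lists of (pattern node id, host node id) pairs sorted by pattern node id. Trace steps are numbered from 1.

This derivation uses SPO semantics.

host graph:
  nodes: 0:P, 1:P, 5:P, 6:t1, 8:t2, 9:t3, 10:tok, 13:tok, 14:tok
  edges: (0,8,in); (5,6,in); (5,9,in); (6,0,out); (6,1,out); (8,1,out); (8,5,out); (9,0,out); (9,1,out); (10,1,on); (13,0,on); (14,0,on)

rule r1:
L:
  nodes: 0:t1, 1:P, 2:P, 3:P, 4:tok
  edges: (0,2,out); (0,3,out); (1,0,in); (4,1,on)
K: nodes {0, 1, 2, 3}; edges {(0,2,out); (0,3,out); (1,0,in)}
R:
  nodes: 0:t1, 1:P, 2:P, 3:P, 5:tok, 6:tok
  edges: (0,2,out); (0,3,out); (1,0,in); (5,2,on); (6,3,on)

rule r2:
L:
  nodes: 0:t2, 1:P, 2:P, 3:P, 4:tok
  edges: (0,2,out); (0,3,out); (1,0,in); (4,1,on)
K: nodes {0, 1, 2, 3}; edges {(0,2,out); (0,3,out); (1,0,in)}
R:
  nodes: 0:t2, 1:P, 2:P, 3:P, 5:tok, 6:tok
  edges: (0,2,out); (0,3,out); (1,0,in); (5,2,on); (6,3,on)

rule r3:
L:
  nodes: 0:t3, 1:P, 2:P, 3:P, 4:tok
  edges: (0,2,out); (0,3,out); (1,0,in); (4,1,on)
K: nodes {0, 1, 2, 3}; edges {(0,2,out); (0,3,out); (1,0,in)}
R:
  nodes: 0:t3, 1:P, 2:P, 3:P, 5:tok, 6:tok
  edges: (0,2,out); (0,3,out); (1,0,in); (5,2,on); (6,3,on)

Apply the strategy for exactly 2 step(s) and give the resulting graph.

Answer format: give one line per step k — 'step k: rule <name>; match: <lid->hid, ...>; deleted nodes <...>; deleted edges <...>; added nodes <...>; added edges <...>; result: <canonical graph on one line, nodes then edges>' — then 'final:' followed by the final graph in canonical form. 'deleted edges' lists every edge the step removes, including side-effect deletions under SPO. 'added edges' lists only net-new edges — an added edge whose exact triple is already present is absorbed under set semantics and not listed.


step 1: rule r2; match: 0->8, 1->0, 2->1, 3->5, 4->13; deleted nodes 13; deleted edges (13,0,on); added nodes 15, 16; added edges (15,1,on); (16,5,on); result: nodes: 0:P, 1:P, 5:P, 6:t1, 8:t2, 9:t3, 10:tok, 14:tok, 15:tok, 16:tok edges: (0,8,in); (5,6,in); (5,9,in); (6,0,out); (6,1,out); (8,1,out); (8,5,out); (9,0,out); (9,1,out); (10,1,on); (14,0,on); (15,1,on); (16,5,on)
step 2: rule r1; match: 0->6, 1->5, 2->0, 3->1, 4->16; deleted nodes 16; deleted edges (16,5,on); added nodes 17, 18; added edges (17,0,on); (18,1,on); result: nodes: 0:P, 1:P, 5:P, 6:t1, 8:t2, 9:t3, 10:tok, 14:tok, 15:tok, 17:tok, 18:tok edges: (0,8,in); (5,6,in); (5,9,in); (6,0,out); (6,1,out); (8,1,out); (8,5,out); (9,0,out); (9,1,out); (10,1,on); (14,0,on); (15,1,on); (17,0,on); (18,1,on)
final:
nodes: 0:P, 1:P, 5:P, 6:t1, 8:t2, 9:t3, 10:tok, 14:tok, 15:tok, 17:tok, 18:tok
edges: (0,8,in); (5,6,in); (5,9,in); (6,0,out); (6,1,out); (8,1,out); (8,5,out); (9,0,out); (9,1,out); (10,1,on); (14,0,on); (15,1,on); (17,0,on); (18,1,on)


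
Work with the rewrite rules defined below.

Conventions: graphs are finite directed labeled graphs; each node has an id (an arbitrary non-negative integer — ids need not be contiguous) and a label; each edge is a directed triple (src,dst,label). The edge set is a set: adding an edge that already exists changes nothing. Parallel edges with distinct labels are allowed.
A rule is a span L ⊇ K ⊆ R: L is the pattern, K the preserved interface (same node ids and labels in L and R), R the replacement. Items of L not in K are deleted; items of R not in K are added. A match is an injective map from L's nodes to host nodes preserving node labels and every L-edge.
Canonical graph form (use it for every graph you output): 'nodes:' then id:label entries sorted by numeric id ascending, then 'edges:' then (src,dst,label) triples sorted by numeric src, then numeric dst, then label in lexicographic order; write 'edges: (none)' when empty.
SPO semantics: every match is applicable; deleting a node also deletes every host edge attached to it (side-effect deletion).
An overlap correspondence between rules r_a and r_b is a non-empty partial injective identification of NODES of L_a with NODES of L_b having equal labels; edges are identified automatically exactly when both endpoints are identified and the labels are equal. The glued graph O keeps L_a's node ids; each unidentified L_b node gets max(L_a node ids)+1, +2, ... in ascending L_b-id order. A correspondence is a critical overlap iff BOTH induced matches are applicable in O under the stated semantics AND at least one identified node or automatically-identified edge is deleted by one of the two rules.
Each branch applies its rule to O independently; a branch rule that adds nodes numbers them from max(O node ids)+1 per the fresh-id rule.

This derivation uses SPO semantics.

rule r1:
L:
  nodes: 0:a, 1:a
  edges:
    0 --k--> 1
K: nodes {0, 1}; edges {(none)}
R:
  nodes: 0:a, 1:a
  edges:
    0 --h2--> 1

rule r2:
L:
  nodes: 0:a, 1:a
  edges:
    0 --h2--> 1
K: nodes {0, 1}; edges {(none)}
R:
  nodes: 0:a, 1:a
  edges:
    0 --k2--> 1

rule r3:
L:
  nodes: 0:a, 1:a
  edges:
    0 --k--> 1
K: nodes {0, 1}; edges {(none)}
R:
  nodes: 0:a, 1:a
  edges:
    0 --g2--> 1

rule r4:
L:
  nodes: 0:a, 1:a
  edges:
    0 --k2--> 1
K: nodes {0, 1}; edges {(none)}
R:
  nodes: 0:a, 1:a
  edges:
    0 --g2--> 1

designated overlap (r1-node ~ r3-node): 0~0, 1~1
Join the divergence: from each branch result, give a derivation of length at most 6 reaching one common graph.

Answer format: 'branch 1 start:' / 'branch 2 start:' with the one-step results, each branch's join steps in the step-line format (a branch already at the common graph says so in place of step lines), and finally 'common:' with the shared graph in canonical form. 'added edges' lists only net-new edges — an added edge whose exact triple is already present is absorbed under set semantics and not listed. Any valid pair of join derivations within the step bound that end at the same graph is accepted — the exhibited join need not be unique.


branch 1 start:
nodes: 0:a, 1:a
edges: (0,1,h2)
branch 2 start:
nodes: 0:a, 1:a
edges: (0,1,g2)
branch 1 step 1: rule r2; match: 0->0, 1->1; deleted nodes (none); deleted edges (0,1,h2); added nodes (none); added edges (0,1,k2); result: nodes: 0:a, 1:a edges: (0,1,k2)
branch 1 step 2: rule r4; match: 0->0, 1->1; deleted nodes (none); deleted edges (0,1,k2); added nodes (none); added edges (0,1,g2); result: nodes: 0:a, 1:a edges: (0,1,g2)
branch 2: already at the common graph (0 steps)
common:
nodes: 0:a, 1:a
edges: (0,1,g2)


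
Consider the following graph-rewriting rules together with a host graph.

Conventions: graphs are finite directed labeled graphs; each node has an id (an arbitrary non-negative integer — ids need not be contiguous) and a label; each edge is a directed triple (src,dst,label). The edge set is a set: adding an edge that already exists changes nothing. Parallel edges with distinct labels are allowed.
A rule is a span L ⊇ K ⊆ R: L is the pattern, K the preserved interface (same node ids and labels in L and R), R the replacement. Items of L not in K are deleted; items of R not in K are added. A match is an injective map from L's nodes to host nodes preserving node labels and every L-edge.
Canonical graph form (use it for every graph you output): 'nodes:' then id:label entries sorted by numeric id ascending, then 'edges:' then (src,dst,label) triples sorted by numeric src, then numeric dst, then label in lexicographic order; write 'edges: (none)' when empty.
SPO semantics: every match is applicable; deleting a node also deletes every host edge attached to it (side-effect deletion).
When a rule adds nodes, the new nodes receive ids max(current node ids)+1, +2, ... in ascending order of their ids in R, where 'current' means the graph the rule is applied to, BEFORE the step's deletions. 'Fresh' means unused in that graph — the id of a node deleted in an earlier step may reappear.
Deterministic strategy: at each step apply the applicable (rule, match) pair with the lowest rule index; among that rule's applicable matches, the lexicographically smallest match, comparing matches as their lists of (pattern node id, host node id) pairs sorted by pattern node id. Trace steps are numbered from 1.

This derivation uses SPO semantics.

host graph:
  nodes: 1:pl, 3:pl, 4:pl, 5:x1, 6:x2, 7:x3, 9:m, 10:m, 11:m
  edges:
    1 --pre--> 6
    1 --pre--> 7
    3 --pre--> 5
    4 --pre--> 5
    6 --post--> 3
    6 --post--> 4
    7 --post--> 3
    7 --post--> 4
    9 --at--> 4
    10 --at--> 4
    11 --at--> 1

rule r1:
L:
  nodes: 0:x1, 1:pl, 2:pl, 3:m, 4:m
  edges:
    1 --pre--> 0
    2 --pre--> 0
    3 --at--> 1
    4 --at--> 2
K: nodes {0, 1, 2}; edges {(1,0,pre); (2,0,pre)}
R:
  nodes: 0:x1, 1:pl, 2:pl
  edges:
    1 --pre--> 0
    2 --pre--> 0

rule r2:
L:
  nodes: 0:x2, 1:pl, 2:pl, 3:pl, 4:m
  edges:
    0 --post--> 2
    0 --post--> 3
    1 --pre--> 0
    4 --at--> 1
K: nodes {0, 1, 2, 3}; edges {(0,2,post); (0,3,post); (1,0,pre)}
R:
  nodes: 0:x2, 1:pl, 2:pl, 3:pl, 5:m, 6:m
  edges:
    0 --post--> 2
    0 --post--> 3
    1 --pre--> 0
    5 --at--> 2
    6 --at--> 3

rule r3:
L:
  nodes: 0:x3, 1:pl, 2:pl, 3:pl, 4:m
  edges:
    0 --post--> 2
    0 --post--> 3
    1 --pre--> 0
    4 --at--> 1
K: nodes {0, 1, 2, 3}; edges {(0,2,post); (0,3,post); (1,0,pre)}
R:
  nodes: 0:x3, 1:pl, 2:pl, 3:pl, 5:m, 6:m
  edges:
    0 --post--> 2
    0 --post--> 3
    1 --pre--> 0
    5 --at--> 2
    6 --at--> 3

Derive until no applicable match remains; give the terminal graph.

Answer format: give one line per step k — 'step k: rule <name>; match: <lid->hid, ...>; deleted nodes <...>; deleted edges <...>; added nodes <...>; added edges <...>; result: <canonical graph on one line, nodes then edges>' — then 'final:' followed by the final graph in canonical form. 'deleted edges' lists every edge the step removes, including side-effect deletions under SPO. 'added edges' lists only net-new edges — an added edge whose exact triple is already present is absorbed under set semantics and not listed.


step 1: rule r2; match: 0->6, 1->1, 2->3, 3->4, 4->11; deleted nodes 11; deleted edges (11,1,at); added nodes 12, 13; added edges (12,3,at); (13,4,at); result: nodes: 1:pl, 3:pl, 4:pl, 5:x1, 6:x2, 7:x3, 9:m, 10:m, 12:m, 13:m edges: (1,6,pre); (1,7,pre); (3,5,pre); (4,5,pre); (6,3,post); (6,4,post); (7,3,post); (7,4,post); (9,4,at); (10,4,at); (12,3,at); (13,4,at)
step 2: rule r1; match: 0->5, 1->3, 2->4, 3->12, 4->9; deleted nodes 9, 12; deleted edges (9,4,at); (12,3,at); added nodes (none); added edges (none); result: nodes: 1:pl, 3:pl, 4:pl, 5:x1, 6:x2, 7:x3, 10:m, 13:m edges: (1,6,pre); (1,7,pre); (3,5,pre); (4,5,pre); (6,3,post); (6,4,post); (7,3,post); (7,4,post); (10,4,at); (13,4,at)
final:
nodes: 1:pl, 3:pl, 4:pl, 5:x1, 6:x2, 7:x3, 10:m, 13:m
edges: (1,6,pre); (1,7,pre); (3,5,pre); (4,5,pre); (6,3,post); (6,4,post); (7,3,post); (7,4,post); (10,4,at); (13,4,at)


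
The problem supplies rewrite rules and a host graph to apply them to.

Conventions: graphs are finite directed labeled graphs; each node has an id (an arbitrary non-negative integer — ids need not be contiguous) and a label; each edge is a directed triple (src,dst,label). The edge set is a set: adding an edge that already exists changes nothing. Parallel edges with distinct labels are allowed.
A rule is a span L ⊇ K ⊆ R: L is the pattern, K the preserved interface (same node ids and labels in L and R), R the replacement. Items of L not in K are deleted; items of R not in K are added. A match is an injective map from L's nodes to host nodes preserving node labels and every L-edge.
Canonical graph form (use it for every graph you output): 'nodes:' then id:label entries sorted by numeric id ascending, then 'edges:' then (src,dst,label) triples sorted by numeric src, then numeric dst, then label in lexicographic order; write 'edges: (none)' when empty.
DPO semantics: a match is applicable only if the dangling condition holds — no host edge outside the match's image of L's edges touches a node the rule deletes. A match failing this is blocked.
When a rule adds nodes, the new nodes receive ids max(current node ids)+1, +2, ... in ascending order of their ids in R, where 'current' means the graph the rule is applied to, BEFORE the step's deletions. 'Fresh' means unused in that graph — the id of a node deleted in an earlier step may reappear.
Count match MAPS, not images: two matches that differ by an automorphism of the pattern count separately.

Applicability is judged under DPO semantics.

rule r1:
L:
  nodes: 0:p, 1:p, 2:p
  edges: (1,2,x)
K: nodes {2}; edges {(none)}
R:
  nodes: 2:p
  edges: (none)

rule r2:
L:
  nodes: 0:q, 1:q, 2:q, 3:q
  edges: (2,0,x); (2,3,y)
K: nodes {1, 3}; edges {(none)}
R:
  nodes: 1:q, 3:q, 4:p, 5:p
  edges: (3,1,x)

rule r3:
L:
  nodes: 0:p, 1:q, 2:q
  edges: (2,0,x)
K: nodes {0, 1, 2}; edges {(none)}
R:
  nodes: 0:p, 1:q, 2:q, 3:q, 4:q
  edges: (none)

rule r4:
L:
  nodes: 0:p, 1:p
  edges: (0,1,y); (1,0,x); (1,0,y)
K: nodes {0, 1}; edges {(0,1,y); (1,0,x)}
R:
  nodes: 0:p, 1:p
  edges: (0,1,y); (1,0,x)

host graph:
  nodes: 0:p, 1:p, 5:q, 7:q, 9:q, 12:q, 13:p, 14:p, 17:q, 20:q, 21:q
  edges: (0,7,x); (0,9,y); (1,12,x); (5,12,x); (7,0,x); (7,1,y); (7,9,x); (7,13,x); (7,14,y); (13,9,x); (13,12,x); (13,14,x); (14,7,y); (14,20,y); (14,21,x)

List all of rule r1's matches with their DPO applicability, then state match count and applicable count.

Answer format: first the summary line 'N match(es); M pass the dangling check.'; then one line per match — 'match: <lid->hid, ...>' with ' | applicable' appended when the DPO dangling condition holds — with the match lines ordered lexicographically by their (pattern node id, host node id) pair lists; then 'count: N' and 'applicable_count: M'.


2 match(es); 0 pass the dangling check.
match: 0->0, 1->13, 2->14
match: 0->1, 1->13, 2->14
count: 2
applicable_count: 0


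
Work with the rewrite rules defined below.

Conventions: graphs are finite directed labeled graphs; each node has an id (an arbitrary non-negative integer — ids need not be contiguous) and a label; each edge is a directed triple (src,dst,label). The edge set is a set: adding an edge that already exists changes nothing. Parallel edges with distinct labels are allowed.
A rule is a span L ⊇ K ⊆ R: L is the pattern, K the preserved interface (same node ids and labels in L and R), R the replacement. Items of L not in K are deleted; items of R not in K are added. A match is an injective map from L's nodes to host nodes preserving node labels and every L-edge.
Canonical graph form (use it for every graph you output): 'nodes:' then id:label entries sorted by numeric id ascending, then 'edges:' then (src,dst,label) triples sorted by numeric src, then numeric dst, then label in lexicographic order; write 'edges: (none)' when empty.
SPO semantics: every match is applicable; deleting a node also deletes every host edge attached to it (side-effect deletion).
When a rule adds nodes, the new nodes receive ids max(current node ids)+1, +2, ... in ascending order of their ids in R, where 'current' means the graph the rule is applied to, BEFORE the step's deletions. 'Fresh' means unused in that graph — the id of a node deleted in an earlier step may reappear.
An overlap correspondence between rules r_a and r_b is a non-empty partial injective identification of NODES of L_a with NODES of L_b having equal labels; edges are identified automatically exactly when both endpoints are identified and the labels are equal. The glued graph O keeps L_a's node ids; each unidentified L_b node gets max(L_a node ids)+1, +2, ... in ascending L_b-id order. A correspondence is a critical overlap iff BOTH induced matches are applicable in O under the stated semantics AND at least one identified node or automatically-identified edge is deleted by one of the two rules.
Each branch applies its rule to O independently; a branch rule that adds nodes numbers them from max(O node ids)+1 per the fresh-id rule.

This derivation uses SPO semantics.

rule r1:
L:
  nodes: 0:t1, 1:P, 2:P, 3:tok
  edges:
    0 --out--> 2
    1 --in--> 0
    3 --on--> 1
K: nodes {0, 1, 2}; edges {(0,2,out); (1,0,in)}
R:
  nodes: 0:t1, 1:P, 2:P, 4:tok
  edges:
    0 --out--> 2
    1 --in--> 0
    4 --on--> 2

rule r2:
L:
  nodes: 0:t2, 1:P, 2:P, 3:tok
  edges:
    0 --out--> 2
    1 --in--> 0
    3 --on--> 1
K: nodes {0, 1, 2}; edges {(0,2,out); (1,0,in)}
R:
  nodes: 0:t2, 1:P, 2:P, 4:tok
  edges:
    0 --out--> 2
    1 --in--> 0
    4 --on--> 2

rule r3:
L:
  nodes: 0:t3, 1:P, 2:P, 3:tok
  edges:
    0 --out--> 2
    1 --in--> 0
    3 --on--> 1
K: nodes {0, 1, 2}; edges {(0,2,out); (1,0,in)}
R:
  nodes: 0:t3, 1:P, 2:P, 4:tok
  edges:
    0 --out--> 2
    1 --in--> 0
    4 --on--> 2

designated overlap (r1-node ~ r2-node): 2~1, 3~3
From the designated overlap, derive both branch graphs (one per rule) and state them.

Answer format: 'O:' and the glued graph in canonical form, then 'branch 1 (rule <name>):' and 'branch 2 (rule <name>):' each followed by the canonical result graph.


O:
nodes: 0:t1, 1:P, 2:P, 3:tok, 4:t2, 5:P
edges: (0,2,out); (1,0,in); (2,4,in); (3,1,on); (3,2,on); (4,5,out)
branch 1 (rule r1):
nodes: 0:t1, 1:P, 2:P, 4:t2, 5:P, 6:tok
edges: (0,2,out); (1,0,in); (2,4,in); (4,5,out); (6,2,on)
branch 2 (rule r2):
nodes: 0:t1, 1:P, 2:P, 4:t2, 5:P, 6:tok
edges: (0,2,out); (1,0,in); (2,4,in); (4,5,out); (6,5,on)


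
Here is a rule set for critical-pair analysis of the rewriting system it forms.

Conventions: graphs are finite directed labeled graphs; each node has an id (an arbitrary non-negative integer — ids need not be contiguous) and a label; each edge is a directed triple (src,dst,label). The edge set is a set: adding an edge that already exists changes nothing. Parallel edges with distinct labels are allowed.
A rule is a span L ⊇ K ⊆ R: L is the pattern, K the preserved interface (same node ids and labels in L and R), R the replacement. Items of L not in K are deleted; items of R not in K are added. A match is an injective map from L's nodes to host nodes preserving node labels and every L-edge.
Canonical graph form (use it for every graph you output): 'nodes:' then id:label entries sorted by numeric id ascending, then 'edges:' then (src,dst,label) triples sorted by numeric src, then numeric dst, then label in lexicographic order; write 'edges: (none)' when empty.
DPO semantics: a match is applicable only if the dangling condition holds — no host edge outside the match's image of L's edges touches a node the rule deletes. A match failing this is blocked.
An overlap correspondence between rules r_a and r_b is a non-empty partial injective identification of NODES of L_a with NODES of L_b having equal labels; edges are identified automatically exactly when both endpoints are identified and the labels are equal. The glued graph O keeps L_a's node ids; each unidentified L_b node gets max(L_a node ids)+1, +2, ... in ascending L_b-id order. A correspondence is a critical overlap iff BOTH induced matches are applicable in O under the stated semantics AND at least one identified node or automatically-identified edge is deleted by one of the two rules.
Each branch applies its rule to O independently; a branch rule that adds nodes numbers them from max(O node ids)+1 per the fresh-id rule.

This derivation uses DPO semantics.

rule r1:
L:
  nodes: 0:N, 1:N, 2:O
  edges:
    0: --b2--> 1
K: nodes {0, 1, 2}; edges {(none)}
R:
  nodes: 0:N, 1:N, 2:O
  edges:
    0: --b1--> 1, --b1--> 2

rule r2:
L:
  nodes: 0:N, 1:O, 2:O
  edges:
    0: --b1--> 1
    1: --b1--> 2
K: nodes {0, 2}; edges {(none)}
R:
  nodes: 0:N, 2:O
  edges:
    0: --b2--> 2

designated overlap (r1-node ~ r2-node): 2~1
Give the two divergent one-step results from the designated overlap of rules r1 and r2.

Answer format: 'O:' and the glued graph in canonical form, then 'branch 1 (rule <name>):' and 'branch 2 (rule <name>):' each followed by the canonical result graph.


O:
nodes: 0:N, 1:N, 2:O, 3:N, 4:O
edges: (0,1,b2); (2,4,b1); (3,2,b1)
branch 1 (rule r1):
nodes: 0:N, 1:N, 2:O, 3:N, 4:O
edges: (0,1,b1); (0,2,b1); (2,4,b1); (3,2,b1)
branch 2 (rule r2):
nodes: 0:N, 1:N, 3:N, 4:O
edges: (0,1,b2); (3,4,b2)


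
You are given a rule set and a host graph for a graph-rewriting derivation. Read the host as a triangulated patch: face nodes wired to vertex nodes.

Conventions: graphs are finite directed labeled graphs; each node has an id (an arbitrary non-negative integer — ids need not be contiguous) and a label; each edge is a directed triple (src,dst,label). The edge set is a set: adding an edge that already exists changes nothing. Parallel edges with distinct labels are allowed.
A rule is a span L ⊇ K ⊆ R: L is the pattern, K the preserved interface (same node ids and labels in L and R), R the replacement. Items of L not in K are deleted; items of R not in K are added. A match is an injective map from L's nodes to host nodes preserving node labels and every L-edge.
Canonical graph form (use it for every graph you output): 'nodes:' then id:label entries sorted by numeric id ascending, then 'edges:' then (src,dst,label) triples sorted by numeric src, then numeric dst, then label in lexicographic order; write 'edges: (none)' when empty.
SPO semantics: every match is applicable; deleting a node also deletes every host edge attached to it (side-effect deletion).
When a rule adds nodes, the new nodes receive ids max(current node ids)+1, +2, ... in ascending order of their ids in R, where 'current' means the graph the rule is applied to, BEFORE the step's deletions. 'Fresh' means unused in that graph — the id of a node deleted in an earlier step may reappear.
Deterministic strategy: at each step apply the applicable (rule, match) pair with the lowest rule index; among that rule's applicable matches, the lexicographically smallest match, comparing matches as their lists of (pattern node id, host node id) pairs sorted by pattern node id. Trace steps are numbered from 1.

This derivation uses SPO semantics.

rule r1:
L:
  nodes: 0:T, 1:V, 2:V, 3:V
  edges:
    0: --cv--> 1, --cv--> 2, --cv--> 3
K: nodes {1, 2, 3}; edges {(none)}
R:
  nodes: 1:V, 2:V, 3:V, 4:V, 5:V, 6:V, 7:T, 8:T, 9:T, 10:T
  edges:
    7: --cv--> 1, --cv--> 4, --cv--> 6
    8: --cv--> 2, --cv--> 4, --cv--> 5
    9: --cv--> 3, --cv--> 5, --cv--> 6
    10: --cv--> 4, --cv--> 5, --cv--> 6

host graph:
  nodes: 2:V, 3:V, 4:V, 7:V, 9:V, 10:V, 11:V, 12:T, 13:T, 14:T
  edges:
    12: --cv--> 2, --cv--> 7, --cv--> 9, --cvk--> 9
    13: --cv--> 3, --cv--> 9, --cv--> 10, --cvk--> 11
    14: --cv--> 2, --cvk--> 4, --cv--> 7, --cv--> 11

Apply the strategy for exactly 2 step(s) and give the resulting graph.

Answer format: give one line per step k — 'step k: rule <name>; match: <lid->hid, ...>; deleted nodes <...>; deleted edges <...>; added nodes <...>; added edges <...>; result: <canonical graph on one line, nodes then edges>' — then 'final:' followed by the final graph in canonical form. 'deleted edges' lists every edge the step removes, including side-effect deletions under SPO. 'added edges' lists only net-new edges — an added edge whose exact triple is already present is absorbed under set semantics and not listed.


step 1: rule r1; match: 0->12, 1->2, 2->7, 3->9; deleted nodes 12; deleted edges (12,2,cv); (12,7,cv); (12,9,cv); (12,9,cvk); added nodes 15, 16, 17, 18, 19, 20, 21; added edges (18,2,cv); (18,15,cv); (18,17,cv); (19,7,cv); (19,15,cv); (19,16,cv); (20,9,cv); (20,16,cv); (20,17,cv); (21,15,cv); (21,16,cv); (21,17,cv); result: nodes: 2:V, 3:V, 4:V, 7:V, 9:V, 10:V, 11:V, 13:T, 14:T, 15:V, 16:V, 17:V, 18:T, 19:T, 20:T, 21:T edges: (13,3,cv); (13,9,cv); (13,10,cv); (13,11,cvk); (14,2,cv); (14,4,cvk); (14,7,cv); (14,11,cv); (18,2,cv); (18,15,cv); (18,17,cv); (19,7,cv); (19,15,cv); (19,16,cv); (20,9,cv); (20,16,cv); (20,17,cv); (21,15,cv); (21,16,cv); (21,17,cv)
step 2: rule r1; match: 0->13, 1->3, 2->9, 3->10; deleted nodes 13; deleted edges (13,3,cv); (13,9,cv); (13,10,cv); (13,11,cvk); added nodes 22, 23, 24, 25, 26, 27, 28; added edges (25,3,cv); (25,22,cv); (25,24,cv); (26,9,cv); (26,22,cv); (26,23,cv); (27,10,cv); (27,23,cv); (27,24,cv); (28,22,cv); (28,23,cv); (28,24,cv); result: nodes: 2:V, 3:V, 4:V, 7:V, 9:V, 10:V, 11:V, 14:T, 15:V, 16:V, 17:V, 18:T, 19:T, 20:T, 21:T, 22:V, 23:V, 24:V, 25:T, 26:T, 27:T, 28:T edges: (14,2,cv); (14,4,cvk); (14,7,cv); (14,11,cv); (18,2,cv); (18,15,cv); (18,17,cv); (19,7,cv); (19,15,cv); (19,16,cv); (20,9,cv); (20,16,cv); (20,17,cv); (21,15,cv); (21,16,cv); (21,17,cv); (25,3,cv); (25,22,cv); (25,24,cv); (26,9,cv); (26,22,cv); (26,23,cv); (27,10,cv); (27,23,cv); (27,24,cv); (28,22,cv); (28,23,cv); (28,24,cv)
final:
nodes: 2:V, 3:V, 4:V, 7:V, 9:V, 10:V, 11:V, 14:T, 15:V, 16:V, 17:V, 18:T, 19:T, 20:T, 21:T, 22:V, 23:V, 24:V, 25:T, 26:T, 27:T, 28:T
edges: (14,2,cv); (14,4,cvk); (14,7,cv); (14,11,cv); (18,2,cv); (18,15,cv); (18,17,cv); (19,7,cv); (19,15,cv); (19,16,cv); (20,9,cv); (20,16,cv); (20,17,cv); (21,15,cv); (21,16,cv); (21,17,cv); (25,3,cv); (25,22,cv); (25,24,cv); (26,9,cv); (26,22,cv); (26,23,cv); (27,10,cv); (27,23,cv); (27,24,cv); (28,22,cv); (28,23,cv); (28,24,cv)


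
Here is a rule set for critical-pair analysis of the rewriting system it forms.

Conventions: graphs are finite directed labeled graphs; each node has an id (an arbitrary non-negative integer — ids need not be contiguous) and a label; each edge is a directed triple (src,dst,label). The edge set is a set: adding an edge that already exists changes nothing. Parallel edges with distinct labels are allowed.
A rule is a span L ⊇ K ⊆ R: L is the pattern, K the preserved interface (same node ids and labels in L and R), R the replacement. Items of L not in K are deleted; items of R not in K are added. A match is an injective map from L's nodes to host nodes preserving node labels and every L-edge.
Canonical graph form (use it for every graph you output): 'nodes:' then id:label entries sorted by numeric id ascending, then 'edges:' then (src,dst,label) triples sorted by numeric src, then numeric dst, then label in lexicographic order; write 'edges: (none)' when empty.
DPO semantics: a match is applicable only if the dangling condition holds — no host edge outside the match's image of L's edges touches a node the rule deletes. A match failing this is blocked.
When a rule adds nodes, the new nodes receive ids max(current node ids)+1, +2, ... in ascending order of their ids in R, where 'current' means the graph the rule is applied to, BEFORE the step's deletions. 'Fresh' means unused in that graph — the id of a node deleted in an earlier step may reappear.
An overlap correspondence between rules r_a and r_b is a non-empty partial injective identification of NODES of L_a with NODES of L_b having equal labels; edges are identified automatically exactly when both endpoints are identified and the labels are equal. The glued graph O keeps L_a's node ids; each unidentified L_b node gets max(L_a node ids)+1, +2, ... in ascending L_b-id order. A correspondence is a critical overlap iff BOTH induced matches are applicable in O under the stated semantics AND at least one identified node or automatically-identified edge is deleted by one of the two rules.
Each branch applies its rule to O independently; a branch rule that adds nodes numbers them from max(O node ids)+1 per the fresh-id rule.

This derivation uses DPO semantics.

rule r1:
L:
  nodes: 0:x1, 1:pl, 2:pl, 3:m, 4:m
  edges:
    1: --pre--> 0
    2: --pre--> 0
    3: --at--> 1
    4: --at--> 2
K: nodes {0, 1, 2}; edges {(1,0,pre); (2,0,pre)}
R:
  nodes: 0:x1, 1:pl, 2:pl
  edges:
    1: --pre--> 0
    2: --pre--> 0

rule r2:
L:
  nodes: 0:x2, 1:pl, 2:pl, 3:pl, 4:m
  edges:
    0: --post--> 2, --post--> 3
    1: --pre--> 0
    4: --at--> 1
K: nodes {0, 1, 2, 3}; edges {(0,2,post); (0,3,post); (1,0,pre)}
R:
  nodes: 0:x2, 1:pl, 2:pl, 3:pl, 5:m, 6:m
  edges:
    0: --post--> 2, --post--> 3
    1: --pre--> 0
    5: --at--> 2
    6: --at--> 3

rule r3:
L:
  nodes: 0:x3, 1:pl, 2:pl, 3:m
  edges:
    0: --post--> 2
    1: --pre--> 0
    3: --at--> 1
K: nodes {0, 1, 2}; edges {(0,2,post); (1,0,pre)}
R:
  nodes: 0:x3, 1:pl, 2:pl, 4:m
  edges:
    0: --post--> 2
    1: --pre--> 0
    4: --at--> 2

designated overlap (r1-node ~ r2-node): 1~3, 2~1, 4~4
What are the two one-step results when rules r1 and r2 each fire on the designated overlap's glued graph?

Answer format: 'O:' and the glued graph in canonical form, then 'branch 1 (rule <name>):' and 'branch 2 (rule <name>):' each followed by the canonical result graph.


O:
nodes: 0:x1, 1:pl, 2:pl, 3:m, 4:m, 5:x2, 6:pl
edges: (1,0,pre); (2,0,pre); (2,5,pre); (3,1,at); (4,2,at); (5,1,post); (5,6,post)
branch 1 (rule r1):
nodes: 0:x1, 1:pl, 2:pl, 5:x2, 6:pl
edges: (1,0,pre); (2,0,pre); (2,5,pre); (5,1,post); (5,6,post)
branch 2 (rule r2):
nodes: 0:x1, 1:pl, 2:pl, 3:m, 5:x2, 6:pl, 7:m, 8:m
edges: (1,0,pre); (2,0,pre); (2,5,pre); (3,1,at); (5,1,post); (5,6,post); (7,6,at); (8,1,at)


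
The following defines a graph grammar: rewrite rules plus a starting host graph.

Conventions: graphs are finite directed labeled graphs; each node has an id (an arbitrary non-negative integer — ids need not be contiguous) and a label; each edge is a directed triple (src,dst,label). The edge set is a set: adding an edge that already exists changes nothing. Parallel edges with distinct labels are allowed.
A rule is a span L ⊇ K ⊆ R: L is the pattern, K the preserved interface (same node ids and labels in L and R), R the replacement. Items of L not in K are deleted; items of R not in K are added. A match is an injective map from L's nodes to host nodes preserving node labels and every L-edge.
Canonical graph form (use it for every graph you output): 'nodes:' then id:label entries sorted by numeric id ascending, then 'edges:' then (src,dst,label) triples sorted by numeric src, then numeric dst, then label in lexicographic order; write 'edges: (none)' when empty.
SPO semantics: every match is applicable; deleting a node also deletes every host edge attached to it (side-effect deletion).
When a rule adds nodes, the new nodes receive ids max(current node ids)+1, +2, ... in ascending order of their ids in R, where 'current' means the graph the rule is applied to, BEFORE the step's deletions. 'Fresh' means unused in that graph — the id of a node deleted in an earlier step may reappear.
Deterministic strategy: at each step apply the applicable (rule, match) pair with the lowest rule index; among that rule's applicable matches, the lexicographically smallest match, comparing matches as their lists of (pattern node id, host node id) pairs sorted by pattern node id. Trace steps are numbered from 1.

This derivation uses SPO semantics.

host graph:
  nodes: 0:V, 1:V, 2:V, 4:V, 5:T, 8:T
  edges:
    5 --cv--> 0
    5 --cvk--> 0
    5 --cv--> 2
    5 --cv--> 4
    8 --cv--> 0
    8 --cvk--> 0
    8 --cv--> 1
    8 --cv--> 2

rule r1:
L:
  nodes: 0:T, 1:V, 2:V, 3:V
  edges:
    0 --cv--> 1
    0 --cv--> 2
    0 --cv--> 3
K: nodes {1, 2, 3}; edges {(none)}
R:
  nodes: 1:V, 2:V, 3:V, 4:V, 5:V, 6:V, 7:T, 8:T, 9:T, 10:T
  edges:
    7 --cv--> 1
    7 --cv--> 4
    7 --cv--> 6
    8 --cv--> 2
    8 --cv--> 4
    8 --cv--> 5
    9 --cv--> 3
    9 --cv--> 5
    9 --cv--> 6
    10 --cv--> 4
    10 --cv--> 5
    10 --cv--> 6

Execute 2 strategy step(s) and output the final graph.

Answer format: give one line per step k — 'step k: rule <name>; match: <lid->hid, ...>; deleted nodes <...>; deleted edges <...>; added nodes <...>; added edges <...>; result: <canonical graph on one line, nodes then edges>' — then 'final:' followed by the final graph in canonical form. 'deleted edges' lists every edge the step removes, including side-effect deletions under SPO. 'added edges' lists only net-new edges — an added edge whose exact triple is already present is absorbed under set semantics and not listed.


step 1: rule r1; match: 0->5, 1->0, 2->2, 3->4; deleted nodes 5; deleted edges (5,0,cv); (5,0,cvk); (5,2,cv); (5,4,cv); added nodes 9, 10, 11, 12, 13, 14, 15; added edges (12,0,cv); (12,9,cv); (12,11,cv); (13,2,cv); (13,9,cv); (13,10,cv); (14,4,cv); (14,10,cv); (14,11,cv); (15,9,cv); (15,10,cv); (15,11,cv); result: nodes: 0:V, 1:V, 2:V, 4:V, 8:T, 9:V, 10:V, 11:V, 12:T, 13:T, 14:T, 15:T edges: (8,0,cv); (8,0,cvk); (8,1,cv); (8,2,cv); (12,0,cv); (12,9,cv); (12,11,cv); (13,2,cv); (13,9,cv); (13,10,cv); (14,4,cv); (14,10,cv); (14,11,cv); (15,9,cv); (15,10,cv); (15,11,cv)
step 2: rule r1; match: 0->8, 1->0, 2->1, 3->2; deleted nodes 8; deleted edges (8,0,cv); (8,0,cvk); (8,1,cv); (8,2,cv); added nodes 16, 17, 18, 19, 20, 21, 22; added edges (19,0,cv); (19,16,cv); (19,18,cv); (20,1,cv); (20,16,cv); (20,17,cv); (21,2,cv); (21,17,cv); (21,18,cv); (22,16,cv); (22,17,cv); (22,18,cv); result: nodes: 0:V, 1:V, 2:V, 4:V, 9:V, 10:V, 11:V, 12:T, 13:T, 14:T, 15:T, 16:V, 17:V, 18:V, 19:T, 20:T, 21:T, 22:T edges: (12,0,cv); (12,9,cv); (12,11,cv); (13,2,cv); (13,9,cv); (13,10,cv); (14,4,cv); (14,10,cv); (14,11,cv); (15,9,cv); (15,10,cv); (15,11,cv); (19,0,cv); (19,16,cv); (19,18,cv); (20,1,cv); (20,16,cv); (20,17,cv); (21,2,cv); (21,17,cv); (21,18,cv); (22,16,cv); (22,17,cv); (22,18,cv)
final:
nodes: 0:V, 1:V, 2:V, 4:V, 9:V, 10:V, 11:V, 12:T, 13:T, 14:T, 15:T, 16:V, 17:V, 18:V, 19:T, 20:T, 21:T, 22:T
edges: (12,0,cv); (12,9,cv); (12,11,cv); (13,2,cv); (13,9,cv); (13,10,cv); (14,4,cv); (14,10,cv); (14,11,cv); (15,9,cv); (15,10,cv); (15,11,cv); (19,0,cv); (19,16,cv); (19,18,cv); (20,1,cv); (20,16,cv); (20,17,cv); (21,2,cv); (21,17,cv); (21,18,cv); (22,16,cv); (22,17,cv); (22,18,cv)


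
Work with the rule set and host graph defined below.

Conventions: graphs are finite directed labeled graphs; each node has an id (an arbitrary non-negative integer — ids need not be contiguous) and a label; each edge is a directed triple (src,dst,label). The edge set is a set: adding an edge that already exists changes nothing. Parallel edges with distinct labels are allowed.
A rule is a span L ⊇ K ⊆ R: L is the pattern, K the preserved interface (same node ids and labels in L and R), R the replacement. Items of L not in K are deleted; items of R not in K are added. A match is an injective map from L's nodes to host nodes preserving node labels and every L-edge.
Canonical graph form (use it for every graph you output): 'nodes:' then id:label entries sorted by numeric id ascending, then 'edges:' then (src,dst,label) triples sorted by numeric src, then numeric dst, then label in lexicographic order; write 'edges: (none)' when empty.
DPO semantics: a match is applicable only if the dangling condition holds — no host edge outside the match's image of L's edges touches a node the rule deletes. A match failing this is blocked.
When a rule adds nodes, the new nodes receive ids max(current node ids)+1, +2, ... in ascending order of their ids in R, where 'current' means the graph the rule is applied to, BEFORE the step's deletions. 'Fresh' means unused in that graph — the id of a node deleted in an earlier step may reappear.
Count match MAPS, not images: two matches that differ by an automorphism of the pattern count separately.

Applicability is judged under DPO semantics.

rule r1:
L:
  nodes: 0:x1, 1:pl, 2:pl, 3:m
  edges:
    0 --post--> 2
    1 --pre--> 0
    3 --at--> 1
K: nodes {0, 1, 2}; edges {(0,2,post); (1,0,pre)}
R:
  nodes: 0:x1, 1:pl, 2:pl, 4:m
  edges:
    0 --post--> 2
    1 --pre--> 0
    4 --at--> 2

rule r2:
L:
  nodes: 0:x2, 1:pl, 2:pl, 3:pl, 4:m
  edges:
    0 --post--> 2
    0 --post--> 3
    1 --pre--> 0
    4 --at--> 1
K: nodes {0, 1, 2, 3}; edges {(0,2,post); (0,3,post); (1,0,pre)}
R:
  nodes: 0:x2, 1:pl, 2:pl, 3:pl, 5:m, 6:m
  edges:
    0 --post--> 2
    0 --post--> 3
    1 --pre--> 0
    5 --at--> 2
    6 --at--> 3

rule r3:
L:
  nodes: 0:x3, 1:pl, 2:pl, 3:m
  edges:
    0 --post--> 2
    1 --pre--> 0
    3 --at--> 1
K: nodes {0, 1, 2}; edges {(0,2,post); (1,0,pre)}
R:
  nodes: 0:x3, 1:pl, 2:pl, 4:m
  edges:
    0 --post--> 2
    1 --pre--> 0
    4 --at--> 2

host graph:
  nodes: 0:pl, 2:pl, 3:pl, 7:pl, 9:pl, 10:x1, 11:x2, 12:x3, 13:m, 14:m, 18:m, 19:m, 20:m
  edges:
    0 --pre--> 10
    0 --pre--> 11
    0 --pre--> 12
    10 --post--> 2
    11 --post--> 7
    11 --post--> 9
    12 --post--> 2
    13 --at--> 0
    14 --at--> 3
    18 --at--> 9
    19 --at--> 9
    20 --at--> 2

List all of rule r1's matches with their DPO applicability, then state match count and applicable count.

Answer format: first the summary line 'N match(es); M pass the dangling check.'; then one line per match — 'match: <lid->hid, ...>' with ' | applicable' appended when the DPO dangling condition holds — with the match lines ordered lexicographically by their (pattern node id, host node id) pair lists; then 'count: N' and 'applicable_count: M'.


1 match(es); 1 pass the dangling check.
match: 0->10, 1->0, 2->2, 3->13 | applicable
count: 1
applicable_count: 1
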